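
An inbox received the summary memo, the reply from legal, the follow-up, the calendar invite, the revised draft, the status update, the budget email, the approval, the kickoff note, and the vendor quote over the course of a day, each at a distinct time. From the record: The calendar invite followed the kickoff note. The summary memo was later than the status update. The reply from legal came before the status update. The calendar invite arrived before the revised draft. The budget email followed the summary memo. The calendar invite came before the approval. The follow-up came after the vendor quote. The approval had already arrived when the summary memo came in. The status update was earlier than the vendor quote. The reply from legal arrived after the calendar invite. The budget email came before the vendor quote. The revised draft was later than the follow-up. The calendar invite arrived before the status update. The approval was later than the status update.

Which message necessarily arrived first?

the kickoff note

The kickoff note has a chain of constraints placing it before every other message, so the kickoff note must be first.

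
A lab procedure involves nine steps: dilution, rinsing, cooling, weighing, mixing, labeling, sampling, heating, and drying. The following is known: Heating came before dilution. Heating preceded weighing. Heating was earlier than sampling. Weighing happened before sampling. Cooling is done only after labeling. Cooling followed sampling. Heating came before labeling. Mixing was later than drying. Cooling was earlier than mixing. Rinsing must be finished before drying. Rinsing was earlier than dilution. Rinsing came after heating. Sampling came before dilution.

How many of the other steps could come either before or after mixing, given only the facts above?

1

Forced before mixing: cooling, drying, heating, labeling, rinsing, sampling, and weighing.
That leaves dilution with no forced order relative to mixing — 1.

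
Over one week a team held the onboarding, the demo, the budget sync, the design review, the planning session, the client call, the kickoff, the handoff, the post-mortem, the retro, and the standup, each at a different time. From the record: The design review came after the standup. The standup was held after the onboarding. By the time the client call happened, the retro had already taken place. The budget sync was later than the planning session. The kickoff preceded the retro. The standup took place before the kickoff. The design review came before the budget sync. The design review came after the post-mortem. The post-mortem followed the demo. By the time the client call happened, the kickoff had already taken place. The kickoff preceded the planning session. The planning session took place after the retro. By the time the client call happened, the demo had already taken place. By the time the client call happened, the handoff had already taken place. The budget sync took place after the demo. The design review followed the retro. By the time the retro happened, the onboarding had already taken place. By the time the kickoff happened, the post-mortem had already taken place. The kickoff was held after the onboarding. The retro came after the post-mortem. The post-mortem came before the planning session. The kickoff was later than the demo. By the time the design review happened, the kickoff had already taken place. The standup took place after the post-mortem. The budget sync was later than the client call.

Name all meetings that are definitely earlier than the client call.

the demo, the handoff, the kickoff, the onboarding, the post-mortem, the retro, the standup

Directly stated before the client call: the demo, the handoff, the kickoff, and the retro.
The onboarding reaches the client call via the onboarding → the kickoff → the client call.
The post-mortem reaches the client call via the post-mortem → the kickoff → the client call.
The standup reaches the client call via the standup → the kickoff → the client call.
No chain forces the budget sync (or any of the others) ahead of the client call.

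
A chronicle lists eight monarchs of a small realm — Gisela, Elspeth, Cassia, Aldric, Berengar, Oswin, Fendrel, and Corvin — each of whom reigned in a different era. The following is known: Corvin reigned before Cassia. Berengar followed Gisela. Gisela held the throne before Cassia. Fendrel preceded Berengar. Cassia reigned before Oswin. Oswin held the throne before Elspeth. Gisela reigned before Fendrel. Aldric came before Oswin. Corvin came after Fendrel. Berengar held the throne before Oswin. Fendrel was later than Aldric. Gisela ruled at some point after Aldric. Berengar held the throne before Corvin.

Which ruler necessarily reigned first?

Aldric

Aldric has a chain of constraints placing them before every other ruler, so Aldric must be first.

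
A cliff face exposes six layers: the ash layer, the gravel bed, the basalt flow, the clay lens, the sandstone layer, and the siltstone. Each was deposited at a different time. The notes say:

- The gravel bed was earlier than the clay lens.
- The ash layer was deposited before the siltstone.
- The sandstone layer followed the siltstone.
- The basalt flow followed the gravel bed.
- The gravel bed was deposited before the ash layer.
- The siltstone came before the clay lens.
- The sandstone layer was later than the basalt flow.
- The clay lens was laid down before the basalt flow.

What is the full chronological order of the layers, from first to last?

The constraints fix every adjacent pair, so only one ordering works:
the gravel bed → the ash layer → the siltstone → the clay lens → the basalt flow → the sandstone layer.

the gravel bed, the ash layer, the siltstone, the clay lens, the basalt flow, the sandstone layer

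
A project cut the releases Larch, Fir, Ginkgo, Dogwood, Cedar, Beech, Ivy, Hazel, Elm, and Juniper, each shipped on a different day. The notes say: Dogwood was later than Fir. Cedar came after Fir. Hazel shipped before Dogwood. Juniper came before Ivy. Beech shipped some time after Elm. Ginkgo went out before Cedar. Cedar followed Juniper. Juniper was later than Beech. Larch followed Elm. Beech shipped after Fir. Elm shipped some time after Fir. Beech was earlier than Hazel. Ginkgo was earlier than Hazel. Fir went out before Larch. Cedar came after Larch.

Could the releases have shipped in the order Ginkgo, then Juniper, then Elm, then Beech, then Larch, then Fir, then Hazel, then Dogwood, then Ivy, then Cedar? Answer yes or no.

no

The constraints require Beech before Juniper, but in the proposed sequence Juniper appears ahead of Beech. That one violation is enough.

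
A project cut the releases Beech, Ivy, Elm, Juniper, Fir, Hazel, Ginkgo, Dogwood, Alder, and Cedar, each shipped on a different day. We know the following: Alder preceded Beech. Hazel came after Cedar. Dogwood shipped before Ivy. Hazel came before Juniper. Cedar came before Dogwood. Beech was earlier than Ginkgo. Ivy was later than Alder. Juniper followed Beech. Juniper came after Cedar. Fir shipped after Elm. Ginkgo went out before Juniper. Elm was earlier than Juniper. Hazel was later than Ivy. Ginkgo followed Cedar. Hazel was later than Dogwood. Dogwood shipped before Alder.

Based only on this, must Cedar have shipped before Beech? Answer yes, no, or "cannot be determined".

yes

Chain the constraints: Cedar → Dogwood → Alder → Beech. Each link is directly stated, so Cedar comes before Beech.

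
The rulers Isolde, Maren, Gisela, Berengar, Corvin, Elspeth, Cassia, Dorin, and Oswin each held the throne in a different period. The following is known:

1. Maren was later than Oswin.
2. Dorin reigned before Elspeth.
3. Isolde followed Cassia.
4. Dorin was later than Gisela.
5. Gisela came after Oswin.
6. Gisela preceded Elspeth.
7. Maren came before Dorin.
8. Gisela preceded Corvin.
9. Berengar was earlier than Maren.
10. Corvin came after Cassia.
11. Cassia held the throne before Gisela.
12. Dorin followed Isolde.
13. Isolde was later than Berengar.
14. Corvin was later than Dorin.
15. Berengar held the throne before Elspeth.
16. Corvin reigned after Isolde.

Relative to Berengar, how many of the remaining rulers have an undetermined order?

3

Forced after Berengar: Corvin, Dorin, Elspeth, Isolde, and Maren.
That leaves Cassia, Gisela, and Oswin with no forced order relative to Berengar — 3.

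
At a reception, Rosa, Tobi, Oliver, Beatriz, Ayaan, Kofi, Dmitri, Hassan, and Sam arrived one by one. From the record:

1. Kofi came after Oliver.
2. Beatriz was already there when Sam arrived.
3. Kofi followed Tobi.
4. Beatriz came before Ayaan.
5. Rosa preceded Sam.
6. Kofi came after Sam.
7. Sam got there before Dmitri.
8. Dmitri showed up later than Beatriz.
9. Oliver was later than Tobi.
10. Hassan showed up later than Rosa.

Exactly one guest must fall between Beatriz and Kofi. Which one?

Tracing the constraints gives Beatriz → Sam → Kofi, so Sam sits after Beatriz and before Kofi.
No other guest is forced both after Beatriz and before Kofi.

Sam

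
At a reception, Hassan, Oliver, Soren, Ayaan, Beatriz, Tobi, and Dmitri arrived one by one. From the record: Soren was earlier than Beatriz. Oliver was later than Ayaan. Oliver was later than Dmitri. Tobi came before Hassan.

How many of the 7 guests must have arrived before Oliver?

Directly stated before Oliver: Ayaan and Dmitri.
No chain forces Soren (or any of the others) ahead of Oliver.
That's Ayaan and Dmitri — 2 in all.

2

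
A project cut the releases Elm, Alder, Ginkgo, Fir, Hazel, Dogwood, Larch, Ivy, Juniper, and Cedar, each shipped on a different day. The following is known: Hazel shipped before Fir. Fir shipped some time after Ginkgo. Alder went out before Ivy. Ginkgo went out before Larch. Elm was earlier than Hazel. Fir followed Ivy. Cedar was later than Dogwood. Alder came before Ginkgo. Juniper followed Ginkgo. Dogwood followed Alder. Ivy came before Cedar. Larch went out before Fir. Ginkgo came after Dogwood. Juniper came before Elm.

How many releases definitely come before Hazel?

5

Directly stated before Hazel: Elm.
Alder reaches Hazel via Alder → Ginkgo → Juniper → Elm → Hazel.
Dogwood reaches Hazel via Dogwood → Ginkgo → Juniper → Elm → Hazel.
Ginkgo reaches Hazel via Ginkgo → Juniper → Elm → Hazel.
Likewise Juniper reaches Hazel by chaining the stated constraints.
No chain forces Cedar (or any of the others) ahead of Hazel.
That's Alder, Dogwood, Elm, Ginkgo, and Juniper — 5 in all.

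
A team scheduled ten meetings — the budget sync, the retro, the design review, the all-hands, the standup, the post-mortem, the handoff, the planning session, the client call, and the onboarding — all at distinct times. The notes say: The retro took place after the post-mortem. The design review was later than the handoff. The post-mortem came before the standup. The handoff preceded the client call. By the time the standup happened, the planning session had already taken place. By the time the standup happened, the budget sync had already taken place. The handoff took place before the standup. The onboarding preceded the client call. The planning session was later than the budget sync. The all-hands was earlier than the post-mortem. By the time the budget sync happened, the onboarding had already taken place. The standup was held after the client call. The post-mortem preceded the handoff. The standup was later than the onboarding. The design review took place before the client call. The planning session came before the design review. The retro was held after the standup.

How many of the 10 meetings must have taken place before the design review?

6

Directly stated before the design review: the handoff and the planning session.
The all-hands reaches the design review via the all-hands → the post-mortem → the handoff → the design review.
The budget sync reaches the design review via the budget sync → the planning session → the design review.
The onboarding reaches the design review via the onboarding → the budget sync → the planning session → the design review.
Likewise the post-mortem reaches the design review by chaining the stated constraints.
That's the all-hands, the budget sync, the handoff, the onboarding, the planning session, and the post-mortem — 6 in all.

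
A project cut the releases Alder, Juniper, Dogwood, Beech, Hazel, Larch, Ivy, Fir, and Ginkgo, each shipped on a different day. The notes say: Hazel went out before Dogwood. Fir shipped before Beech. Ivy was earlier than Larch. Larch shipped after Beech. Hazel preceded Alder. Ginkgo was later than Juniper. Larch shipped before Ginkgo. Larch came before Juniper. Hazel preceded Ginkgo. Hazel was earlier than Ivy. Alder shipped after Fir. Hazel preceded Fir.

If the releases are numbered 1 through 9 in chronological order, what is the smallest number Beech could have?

Fir and Hazel must both come before Beech — 2 forced predecessors.
Nothing else is forced ahead of Beech, so its earliest slot is position 2 + 1 = 3.

3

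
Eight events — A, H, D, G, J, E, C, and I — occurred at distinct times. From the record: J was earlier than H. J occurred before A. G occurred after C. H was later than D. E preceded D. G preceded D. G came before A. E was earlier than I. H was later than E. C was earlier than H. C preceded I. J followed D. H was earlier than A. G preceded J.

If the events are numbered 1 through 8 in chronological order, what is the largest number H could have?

7

H must come before A — 1 event forced after it.
Everything else can be placed before H in some valid order, so H can sit as late as position 8 − 1 = 7.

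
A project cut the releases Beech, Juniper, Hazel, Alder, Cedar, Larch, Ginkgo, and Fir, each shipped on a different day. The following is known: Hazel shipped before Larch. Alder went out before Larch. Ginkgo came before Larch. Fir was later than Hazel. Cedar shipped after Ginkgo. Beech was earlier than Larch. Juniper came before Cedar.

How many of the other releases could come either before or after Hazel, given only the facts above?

5

Forced after Hazel: Fir and Larch.
That leaves Alder, Beech, Cedar, Ginkgo, and Juniper with no forced order relative to Hazel — 5.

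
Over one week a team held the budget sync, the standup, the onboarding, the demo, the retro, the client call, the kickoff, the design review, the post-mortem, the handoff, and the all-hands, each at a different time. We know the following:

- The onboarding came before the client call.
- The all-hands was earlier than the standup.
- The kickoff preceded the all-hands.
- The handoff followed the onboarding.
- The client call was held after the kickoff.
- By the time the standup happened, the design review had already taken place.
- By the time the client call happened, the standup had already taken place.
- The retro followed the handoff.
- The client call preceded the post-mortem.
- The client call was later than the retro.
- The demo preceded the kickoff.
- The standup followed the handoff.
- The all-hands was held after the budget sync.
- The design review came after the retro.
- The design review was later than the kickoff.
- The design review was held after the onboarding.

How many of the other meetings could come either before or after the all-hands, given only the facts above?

4

Forced before the all-hands: the budget sync, the demo, and the kickoff; forced after the all-hands: the client call, the post-mortem, and the standup.
That leaves the design review, the handoff, the onboarding, and the retro with no forced order relative to the all-hands — 4.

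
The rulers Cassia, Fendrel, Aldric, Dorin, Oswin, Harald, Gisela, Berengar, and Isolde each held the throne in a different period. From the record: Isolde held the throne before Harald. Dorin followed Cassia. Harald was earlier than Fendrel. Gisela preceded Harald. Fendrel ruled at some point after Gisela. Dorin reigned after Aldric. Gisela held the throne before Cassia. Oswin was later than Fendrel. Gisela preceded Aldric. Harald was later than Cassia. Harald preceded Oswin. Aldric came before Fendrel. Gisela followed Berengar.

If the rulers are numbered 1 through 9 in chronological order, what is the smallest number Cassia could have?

3

Berengar and Gisela must both come before Cassia — 2 forced predecessors.
Nothing else is forced ahead of Cassia, so their earliest slot is position 2 + 1 = 3.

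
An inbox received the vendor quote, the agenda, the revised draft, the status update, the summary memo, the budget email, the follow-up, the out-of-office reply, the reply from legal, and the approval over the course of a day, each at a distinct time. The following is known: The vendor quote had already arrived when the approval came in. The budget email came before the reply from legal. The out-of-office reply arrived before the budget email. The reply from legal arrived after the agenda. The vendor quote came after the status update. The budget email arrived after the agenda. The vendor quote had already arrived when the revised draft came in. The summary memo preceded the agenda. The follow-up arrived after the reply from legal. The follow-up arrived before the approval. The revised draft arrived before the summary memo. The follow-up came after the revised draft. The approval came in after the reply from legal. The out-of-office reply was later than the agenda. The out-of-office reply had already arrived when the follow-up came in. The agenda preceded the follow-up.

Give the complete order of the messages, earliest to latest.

The constraints fix every adjacent pair, so only one ordering works:
the status update → the vendor quote → the revised draft → the summary memo → the agenda → the out-of-office reply → the budget email → the reply from legal → the follow-up → the approval.

the status update, the vendor quote, the revised draft, the summary memo, the agenda, the out-of-office reply, the budget email, the reply from legal, the follow-up, the approval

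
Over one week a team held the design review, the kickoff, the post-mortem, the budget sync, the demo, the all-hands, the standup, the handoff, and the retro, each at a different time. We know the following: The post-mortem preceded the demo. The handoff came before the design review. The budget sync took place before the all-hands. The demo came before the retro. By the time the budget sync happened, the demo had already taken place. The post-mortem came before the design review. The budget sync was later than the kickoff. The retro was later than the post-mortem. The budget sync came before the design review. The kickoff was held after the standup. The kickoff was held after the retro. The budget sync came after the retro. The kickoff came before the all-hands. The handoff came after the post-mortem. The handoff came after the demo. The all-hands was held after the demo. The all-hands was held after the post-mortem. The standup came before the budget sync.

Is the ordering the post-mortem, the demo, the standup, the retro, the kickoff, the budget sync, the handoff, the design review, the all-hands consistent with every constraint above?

Check each stated constraint against the proposed order — e.g. the demo is ahead of the all-hands; the post-mortem is ahead of the all-hands. Every pair is in the required order; nothing is violated.

yes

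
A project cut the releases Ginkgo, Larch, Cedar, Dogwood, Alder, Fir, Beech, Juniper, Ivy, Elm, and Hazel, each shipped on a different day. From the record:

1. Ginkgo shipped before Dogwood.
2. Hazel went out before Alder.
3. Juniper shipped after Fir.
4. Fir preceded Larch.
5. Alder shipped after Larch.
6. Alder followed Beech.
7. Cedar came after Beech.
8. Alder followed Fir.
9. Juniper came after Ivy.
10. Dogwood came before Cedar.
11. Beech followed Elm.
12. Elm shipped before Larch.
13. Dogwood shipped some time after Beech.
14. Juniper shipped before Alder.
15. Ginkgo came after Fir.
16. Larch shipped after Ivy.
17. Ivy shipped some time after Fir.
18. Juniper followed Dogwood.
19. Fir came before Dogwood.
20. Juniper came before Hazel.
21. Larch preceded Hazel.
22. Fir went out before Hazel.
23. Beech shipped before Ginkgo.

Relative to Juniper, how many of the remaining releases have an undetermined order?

Forced before Juniper: Beech, Dogwood, Elm, Fir, Ginkgo, and Ivy; forced after Juniper: Alder and Hazel.
That leaves Cedar and Larch with no forced order relative to Juniper — 2.

2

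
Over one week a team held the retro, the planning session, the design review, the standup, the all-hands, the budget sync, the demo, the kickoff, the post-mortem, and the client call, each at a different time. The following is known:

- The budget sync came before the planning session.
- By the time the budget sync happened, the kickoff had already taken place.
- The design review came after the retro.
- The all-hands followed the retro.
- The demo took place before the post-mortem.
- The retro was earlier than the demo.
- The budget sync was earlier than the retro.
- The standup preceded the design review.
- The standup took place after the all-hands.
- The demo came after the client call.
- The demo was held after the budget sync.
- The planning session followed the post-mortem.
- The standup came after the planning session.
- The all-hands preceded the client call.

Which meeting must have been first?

the kickoff

The kickoff has a chain of constraints placing it before every other meeting, so the kickoff must be first.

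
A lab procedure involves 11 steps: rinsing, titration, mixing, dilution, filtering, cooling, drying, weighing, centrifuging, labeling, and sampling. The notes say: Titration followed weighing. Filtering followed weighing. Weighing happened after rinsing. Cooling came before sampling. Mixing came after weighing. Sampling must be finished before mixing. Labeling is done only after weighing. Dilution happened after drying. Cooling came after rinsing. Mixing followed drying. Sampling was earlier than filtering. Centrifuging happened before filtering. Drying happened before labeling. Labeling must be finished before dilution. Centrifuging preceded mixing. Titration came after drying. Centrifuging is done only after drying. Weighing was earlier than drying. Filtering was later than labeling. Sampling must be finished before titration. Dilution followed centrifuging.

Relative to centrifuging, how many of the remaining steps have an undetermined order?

Forced before centrifuging: drying, rinsing, and weighing; forced after centrifuging: dilution, filtering, and mixing.
That leaves cooling, labeling, sampling, and titration with no forced order relative to centrifuging — 4.

4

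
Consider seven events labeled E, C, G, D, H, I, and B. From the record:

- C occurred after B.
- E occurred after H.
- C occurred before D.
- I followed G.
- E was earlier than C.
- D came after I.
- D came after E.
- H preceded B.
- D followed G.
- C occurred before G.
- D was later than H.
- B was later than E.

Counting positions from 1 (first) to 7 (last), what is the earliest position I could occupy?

6

B, C, E, G, and H must all come before I — 5 forced predecessors.
Nothing else is forced ahead of I, so its earliest slot is position 5 + 1 = 6.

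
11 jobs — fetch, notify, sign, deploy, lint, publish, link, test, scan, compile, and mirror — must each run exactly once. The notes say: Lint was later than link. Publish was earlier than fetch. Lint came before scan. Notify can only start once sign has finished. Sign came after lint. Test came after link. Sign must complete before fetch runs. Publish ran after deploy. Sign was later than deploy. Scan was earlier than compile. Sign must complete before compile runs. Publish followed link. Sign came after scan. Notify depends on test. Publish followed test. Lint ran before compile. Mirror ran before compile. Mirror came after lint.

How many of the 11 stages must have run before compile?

6

Directly stated before compile: lint, mirror, scan, and sign.
Deploy reaches compile via deploy → sign → compile.
Link reaches compile via link → lint → compile.
No chain forces publish (or any of the others) ahead of compile.
That's deploy, link, lint, mirror, scan, and sign — 6 in all.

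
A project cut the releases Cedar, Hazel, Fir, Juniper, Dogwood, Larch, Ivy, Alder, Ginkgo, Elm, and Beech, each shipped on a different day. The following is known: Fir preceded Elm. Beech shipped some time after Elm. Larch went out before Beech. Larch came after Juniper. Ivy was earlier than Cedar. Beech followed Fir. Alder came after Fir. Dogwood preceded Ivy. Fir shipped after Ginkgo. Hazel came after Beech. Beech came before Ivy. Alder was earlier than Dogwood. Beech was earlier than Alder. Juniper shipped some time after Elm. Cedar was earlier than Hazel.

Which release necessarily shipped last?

Hazel

Every other release has a chain of constraints placing it before Hazel, so Hazel is last.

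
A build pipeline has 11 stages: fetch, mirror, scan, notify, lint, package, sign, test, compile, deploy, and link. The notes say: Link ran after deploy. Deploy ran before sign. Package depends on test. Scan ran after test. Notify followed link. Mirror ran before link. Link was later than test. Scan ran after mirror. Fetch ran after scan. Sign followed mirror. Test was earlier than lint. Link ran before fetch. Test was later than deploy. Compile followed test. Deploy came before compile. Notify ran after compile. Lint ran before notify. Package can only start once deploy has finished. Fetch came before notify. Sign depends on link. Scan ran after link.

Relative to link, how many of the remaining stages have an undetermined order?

3

Forced before link: deploy, mirror, and test; forced after link: fetch, notify, scan, and sign.
That leaves compile, lint, and package with no forced order relative to link — 3.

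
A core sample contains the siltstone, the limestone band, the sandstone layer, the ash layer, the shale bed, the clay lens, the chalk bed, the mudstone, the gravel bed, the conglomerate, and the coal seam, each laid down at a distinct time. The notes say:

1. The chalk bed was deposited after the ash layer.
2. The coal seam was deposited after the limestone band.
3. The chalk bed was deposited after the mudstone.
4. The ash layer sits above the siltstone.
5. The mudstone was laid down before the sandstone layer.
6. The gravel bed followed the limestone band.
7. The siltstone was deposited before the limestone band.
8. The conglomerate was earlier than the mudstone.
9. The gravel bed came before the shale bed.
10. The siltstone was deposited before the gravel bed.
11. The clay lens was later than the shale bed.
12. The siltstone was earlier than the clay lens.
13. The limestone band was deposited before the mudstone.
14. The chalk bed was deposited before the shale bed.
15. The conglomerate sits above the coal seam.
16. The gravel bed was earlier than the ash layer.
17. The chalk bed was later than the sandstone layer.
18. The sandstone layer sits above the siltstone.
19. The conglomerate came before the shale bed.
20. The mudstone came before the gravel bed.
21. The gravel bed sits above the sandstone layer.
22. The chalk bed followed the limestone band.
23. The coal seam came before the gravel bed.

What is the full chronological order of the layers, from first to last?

the siltstone, the limestone band, the coal seam, the conglomerate, the mudstone, the sandstone layer, the gravel bed, the ash layer, the chalk bed, the shale bed, the clay lens

The constraints fix every adjacent pair, so only one ordering works:
the siltstone → the limestone band → the coal seam → the conglomerate → the mudstone → the sandstone layer → the gravel bed → the ash layer → the chalk bed → the shale bed → the clay lens.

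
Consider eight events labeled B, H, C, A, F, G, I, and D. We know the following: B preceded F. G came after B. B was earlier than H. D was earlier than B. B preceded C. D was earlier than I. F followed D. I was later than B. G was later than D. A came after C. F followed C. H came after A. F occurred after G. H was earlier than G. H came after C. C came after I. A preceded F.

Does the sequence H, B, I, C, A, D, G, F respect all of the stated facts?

The constraints require A before H, but in the proposed sequence H appears ahead of A. That one violation is enough.

no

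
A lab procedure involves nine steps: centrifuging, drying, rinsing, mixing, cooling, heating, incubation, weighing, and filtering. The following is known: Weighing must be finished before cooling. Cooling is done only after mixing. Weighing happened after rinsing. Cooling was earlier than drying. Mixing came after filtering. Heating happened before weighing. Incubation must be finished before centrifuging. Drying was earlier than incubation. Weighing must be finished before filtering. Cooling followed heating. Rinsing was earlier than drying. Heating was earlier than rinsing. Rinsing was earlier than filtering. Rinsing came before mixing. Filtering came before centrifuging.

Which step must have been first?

Heating has a chain of constraints placing it before every other step, so heating must be first.

heating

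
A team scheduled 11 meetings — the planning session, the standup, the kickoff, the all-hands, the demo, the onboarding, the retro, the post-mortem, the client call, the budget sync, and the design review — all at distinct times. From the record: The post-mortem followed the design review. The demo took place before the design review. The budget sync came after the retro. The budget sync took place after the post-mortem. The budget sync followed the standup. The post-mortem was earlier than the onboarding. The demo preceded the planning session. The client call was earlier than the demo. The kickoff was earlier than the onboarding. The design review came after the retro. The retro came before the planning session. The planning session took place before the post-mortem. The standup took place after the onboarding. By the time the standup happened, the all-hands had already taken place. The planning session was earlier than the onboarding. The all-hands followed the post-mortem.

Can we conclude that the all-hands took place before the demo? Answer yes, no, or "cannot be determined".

Tracing the constraints gives the demo → the planning session → the post-mortem → the all-hands, so the demo must come before the all-hands.
That means the all-hands cannot be before the demo.

no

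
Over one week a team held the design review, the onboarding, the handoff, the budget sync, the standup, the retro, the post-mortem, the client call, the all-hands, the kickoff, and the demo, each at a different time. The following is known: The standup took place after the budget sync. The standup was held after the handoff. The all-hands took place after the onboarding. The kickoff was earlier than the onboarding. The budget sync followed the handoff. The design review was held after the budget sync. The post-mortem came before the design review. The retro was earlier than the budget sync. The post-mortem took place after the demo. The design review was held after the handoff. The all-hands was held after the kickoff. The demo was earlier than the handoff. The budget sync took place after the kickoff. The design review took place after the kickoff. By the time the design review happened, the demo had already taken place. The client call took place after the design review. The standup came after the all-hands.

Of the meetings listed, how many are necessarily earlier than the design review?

Directly stated before the design review: the budget sync, the demo, the handoff, the kickoff, and the post-mortem.
The retro reaches the design review via the retro → the budget sync → the design review.
That's the budget sync, the demo, the handoff, the kickoff, the post-mortem, and the retro — 6 in all.

6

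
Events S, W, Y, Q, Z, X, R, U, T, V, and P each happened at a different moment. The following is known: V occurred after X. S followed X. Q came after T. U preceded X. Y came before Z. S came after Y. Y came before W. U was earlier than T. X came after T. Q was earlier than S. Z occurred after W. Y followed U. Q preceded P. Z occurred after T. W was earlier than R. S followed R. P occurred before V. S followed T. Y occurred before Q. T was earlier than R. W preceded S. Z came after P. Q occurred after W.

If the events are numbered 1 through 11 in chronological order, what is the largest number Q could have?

Q must come before P, S, V, and Z — 4 events forced after it.
Everything else can be placed before Q in some valid order, so Q can sit as late as position 11 − 4 = 7.

7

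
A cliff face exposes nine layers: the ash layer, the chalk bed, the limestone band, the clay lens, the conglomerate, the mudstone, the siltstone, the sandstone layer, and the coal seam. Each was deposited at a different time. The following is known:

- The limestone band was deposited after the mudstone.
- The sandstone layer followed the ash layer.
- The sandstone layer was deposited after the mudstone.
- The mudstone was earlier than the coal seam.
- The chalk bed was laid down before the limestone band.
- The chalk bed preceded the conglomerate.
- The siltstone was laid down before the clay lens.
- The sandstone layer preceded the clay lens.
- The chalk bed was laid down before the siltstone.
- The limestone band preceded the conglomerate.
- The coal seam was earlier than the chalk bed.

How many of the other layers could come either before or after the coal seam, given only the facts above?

Forced before the coal seam: the mudstone; forced after the coal seam: the chalk bed, the clay lens, the conglomerate, the limestone band, and the siltstone.
That leaves the ash layer and the sandstone layer with no forced order relative to the coal seam — 2.

2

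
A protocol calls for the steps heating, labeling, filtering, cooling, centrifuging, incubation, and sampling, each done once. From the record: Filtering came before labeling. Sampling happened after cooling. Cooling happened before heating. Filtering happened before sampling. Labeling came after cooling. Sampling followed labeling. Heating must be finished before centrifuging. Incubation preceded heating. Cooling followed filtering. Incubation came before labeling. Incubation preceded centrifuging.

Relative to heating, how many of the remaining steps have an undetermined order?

Forced before heating: cooling, filtering, and incubation; forced after heating: centrifuging.
That leaves labeling and sampling with no forced order relative to heating — 2.

2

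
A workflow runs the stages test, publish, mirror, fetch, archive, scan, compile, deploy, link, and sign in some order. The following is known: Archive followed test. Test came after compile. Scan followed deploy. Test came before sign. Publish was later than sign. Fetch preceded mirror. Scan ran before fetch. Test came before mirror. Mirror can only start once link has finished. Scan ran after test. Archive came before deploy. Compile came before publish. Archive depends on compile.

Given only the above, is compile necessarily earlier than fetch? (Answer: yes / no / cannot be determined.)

Chain the constraints: compile → test → scan → fetch. Each link is directly stated, so compile comes before fetch.

yes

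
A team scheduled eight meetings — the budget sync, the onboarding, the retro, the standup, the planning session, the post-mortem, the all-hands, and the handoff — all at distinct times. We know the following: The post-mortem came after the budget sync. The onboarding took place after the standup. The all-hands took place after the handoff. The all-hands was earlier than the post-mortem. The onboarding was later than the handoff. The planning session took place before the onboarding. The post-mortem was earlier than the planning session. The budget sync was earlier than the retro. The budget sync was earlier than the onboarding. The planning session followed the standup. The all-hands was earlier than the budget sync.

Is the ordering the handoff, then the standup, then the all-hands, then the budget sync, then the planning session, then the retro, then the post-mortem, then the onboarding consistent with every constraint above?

The constraints require the post-mortem before the planning session, but in the proposed sequence the planning session appears ahead of the post-mortem. That one violation is enough.

no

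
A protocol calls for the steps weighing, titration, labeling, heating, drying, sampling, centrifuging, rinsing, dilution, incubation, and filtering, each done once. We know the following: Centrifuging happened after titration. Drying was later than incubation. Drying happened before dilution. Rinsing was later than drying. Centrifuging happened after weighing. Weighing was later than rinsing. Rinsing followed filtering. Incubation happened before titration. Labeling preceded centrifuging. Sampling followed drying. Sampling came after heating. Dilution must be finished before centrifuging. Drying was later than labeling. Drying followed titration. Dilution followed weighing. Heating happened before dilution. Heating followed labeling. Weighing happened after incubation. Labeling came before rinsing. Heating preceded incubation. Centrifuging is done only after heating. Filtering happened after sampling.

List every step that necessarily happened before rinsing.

Directly stated before rinsing: drying, filtering, and labeling.
Heating reaches rinsing via heating → incubation → drying → rinsing.
Incubation reaches rinsing via incubation → drying → rinsing.
Sampling reaches rinsing via sampling → filtering → rinsing.
Likewise titration reaches rinsing by chaining the stated constraints.

drying, filtering, heating, incubation, labeling, sampling, titration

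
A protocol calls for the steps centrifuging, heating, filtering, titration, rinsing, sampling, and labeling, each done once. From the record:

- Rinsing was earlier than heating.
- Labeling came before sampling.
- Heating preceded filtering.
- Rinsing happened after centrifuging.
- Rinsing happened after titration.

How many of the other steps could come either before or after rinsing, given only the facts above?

Forced before rinsing: centrifuging and titration; forced after rinsing: filtering and heating.
That leaves labeling and sampling with no forced order relative to rinsing — 2.

2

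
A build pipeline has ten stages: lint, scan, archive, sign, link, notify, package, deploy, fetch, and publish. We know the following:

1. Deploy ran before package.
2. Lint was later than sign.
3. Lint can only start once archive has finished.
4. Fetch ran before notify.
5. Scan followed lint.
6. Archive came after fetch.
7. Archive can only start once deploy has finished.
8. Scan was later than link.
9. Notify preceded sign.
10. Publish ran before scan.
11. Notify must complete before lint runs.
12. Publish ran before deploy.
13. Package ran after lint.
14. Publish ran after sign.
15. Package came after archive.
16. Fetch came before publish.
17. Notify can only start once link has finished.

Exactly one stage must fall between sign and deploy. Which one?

publish

Tracing the constraints gives sign → publish → deploy, so publish sits after sign and before deploy.
No other stage is forced both after sign and before deploy.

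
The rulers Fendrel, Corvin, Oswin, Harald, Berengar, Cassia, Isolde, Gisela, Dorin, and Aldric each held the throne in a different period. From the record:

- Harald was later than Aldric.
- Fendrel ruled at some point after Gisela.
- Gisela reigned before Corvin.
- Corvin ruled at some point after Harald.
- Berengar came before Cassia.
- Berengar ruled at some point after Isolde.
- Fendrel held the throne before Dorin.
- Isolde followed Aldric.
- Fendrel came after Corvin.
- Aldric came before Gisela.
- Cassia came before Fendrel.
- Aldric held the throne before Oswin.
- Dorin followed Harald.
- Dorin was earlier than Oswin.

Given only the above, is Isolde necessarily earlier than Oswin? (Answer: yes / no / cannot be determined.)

Chain the constraints: Isolde → Berengar → Cassia → Fendrel → Dorin → Oswin. Each link is directly stated, so Isolde comes before Oswin.

yes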